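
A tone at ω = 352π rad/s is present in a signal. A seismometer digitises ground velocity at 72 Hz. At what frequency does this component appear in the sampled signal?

ω = 352π rad/s → f = ω/(2π) = 176 Hz.
176 Hz mod fs = 32 Hz.
32 Hz ≤ fs/2 = 36 Hz, appears at 32 Hz.

32 Hz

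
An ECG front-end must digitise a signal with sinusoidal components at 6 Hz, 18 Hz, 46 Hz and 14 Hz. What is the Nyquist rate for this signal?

Highest-frequency component: 46 Hz.
Nyquist rate = 2 × 46 Hz = 92 Hz.

92 Hz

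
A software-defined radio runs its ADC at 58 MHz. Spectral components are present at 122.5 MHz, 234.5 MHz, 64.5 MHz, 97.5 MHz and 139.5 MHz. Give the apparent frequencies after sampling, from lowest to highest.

fs/2 = 29 MHz.
122.5 MHz mod fs = 6.5 MHz.
6.5 MHz ≤ fs/2 = 29 MHz, appears at 6.5 MHz.
234.5 MHz mod fs = 2.5 MHz.
2.5 MHz ≤ fs/2 = 29 MHz, appears at 2.5 MHz.
64.5 MHz mod fs = 6.5 MHz.
6.5 MHz ≤ fs/2 = 29 MHz, appears at 6.5 MHz.
97.5 MHz mod fs = 39.5 MHz.
39.5 MHz > fs/2 = 29 MHz, folds to fs − 39.5 MHz = 18.5 MHz.
139.5 MHz mod fs = 23.5 MHz.
23.5 MHz ≤ fs/2 = 29 MHz, appears at 23.5 MHz.
Distinct values: {2.5 MHz, 6.5 MHz, 18.5 MHz, 23.5 MHz}.

2.5 MHz, 6.5 MHz, 18.5 MHz, 23.5 MHz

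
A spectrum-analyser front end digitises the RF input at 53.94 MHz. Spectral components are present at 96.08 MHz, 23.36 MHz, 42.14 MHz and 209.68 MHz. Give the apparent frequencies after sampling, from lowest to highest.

6.08 MHz, 11.8 MHz, 23.36 MHz

fs/2 = 26.97 MHz.
96.08 MHz mod fs = 42.14 MHz.
42.14 MHz > fs/2 = 26.97 MHz, folds to fs − 42.14 MHz = 11.8 MHz.
23.36 MHz ≤ fs/2 = 26.97 MHz, passes unchanged.
42.14 MHz > fs/2 = 26.97 MHz, folds to fs − 42.14 MHz = 11.8 MHz.
209.68 MHz mod fs = 47.86 MHz.
47.86 MHz > fs/2 = 26.97 MHz, folds to fs − 47.86 MHz = 6.08 MHz.
Distinct values: {6.08 MHz, 11.8 MHz, 23.36 MHz}.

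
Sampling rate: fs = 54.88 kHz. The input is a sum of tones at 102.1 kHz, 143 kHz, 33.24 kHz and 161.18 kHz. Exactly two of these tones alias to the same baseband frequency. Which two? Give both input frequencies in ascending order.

fs/2 = 27.44 kHz.
102.1 kHz mod fs = 47.22 kHz.
47.22 kHz > fs/2 = 27.44 kHz, folds to fs − 47.22 kHz = 7.66 kHz.
143 kHz mod fs = 33.24 kHz.
33.24 kHz > fs/2 = 27.44 kHz, folds to fs − 33.24 kHz = 21.64 kHz.
33.24 kHz > fs/2 = 27.44 kHz, folds to fs − 33.24 kHz = 21.64 kHz.
161.18 kHz mod fs = 51.42 kHz.
51.42 kHz > fs/2 = 27.44 kHz, folds to fs − 51.42 kHz = 3.46 kHz.
33.24 kHz and 143 kHz both map to 21.64 kHz.

33.24 kHz, 143 kHz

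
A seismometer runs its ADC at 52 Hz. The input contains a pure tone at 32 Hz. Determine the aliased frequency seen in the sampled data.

20 Hz

32 Hz > fs/2 = 26 Hz, folds to fs − 32 Hz = 20 Hz.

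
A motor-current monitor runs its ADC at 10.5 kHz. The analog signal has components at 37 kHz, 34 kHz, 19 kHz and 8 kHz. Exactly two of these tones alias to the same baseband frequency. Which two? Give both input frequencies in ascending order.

8 kHz, 34 kHz

fs/2 = 5.25 kHz.
37 kHz mod fs = 5.5 kHz.
5.5 kHz > fs/2 = 5.25 kHz, folds to fs − 5.5 kHz = 5 kHz.
34 kHz mod fs = 2.5 kHz.
2.5 kHz ≤ fs/2 = 5.25 kHz, appears at 2.5 kHz.
19 kHz mod fs = 8.5 kHz.
8.5 kHz > fs/2 = 5.25 kHz, folds to fs − 8.5 kHz = 2 kHz.
8 kHz > fs/2 = 5.25 kHz, folds to fs − 8 kHz = 2.5 kHz.
8 kHz and 34 kHz both map to 2.5 kHz.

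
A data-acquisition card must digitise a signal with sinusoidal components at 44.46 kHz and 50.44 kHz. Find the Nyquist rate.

100.88 kHz

Highest-frequency component: 50.44 kHz.
Nyquist rate = 2 × 50.44 kHz = 100.88 kHz.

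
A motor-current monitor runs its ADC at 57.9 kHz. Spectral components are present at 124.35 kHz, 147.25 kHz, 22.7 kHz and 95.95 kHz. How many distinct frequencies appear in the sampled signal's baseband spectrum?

fs/2 = 28.95 kHz.
124.35 kHz mod fs = 8.55 kHz.
8.55 kHz ≤ fs/2 = 28.95 kHz, appears at 8.55 kHz.
147.25 kHz mod fs = 31.45 kHz.
31.45 kHz > fs/2 = 28.95 kHz, folds to fs − 31.45 kHz = 26.45 kHz.
22.7 kHz ≤ fs/2 = 28.95 kHz, passes unchanged.
95.95 kHz mod fs = 38.05 kHz.
38.05 kHz > fs/2 = 28.95 kHz, folds to fs − 38.05 kHz = 19.85 kHz.
Distinct values: {8.55 kHz, 19.85 kHz, 22.7 kHz, 26.45 kHz} → 4.

4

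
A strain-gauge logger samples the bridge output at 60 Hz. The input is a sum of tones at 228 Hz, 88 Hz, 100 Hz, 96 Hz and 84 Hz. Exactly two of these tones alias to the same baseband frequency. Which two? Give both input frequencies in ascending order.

fs/2 = 30 Hz.
228 Hz mod fs = 48 Hz.
48 Hz > fs/2 = 30 Hz, folds to fs − 48 Hz = 12 Hz.
88 Hz mod fs = 28 Hz.
28 Hz ≤ fs/2 = 30 Hz, appears at 28 Hz.
100 Hz mod fs = 40 Hz.
40 Hz > fs/2 = 30 Hz, folds to fs − 40 Hz = 20 Hz.
96 Hz mod fs = 36 Hz.
36 Hz > fs/2 = 30 Hz, folds to fs − 36 Hz = 24 Hz.
84 Hz mod fs = 24 Hz.
24 Hz ≤ fs/2 = 30 Hz, appears at 24 Hz.
84 Hz and 96 Hz both map to 24 Hz.

84 Hz, 96 Hz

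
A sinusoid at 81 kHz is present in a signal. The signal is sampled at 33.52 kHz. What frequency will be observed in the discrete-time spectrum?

81 kHz mod fs = 13.96 kHz.
13.96 kHz ≤ fs/2 = 16.76 kHz, appears at 13.96 kHz.

13.96 kHz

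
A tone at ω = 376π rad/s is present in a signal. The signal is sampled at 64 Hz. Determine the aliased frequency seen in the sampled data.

ω = 376π rad/s → f = ω/(2π) = 188 Hz.
188 Hz mod fs = 60 Hz.
60 Hz > fs/2 = 32 Hz, folds to fs − 60 Hz = 4 Hz.

4 Hz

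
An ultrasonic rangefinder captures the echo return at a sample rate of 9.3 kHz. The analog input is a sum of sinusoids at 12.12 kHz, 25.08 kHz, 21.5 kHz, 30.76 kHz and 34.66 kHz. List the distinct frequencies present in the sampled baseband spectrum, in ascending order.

2.54 kHz, 2.82 kHz, 2.86 kHz, 2.9 kHz

fs/2 = 4.65 kHz.
12.12 kHz mod fs = 2.82 kHz.
2.82 kHz ≤ fs/2 = 4.65 kHz, appears at 2.82 kHz.
25.08 kHz mod fs = 6.48 kHz.
6.48 kHz > fs/2 = 4.65 kHz, folds to fs − 6.48 kHz = 2.82 kHz.
21.5 kHz mod fs = 2.9 kHz.
2.9 kHz ≤ fs/2 = 4.65 kHz, appears at 2.9 kHz.
30.76 kHz mod fs = 2.86 kHz.
2.86 kHz ≤ fs/2 = 4.65 kHz, appears at 2.86 kHz.
34.66 kHz mod fs = 6.76 kHz.
6.76 kHz > fs/2 = 4.65 kHz, folds to fs − 6.76 kHz = 2.54 kHz.
Distinct values: {2.54 kHz, 2.82 kHz, 2.86 kHz, 2.9 kHz}.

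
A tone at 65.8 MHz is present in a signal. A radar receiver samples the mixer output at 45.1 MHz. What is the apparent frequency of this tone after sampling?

65.8 MHz mod fs = 20.7 MHz.
20.7 MHz ≤ fs/2 = 22.55 MHz, appears at 20.7 MHz.

20.7 MHz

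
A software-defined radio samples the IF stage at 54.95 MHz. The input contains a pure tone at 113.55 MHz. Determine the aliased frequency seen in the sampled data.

113.55 MHz mod fs = 3.65 MHz.
3.65 MHz ≤ fs/2 = 27.475 MHz, appears at 3.65 MHz.

3.65 MHz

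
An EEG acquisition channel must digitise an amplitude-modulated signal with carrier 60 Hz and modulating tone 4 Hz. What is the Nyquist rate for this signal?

AM sidebands sit at fc ± fm = 56 Hz and 64 Hz.
Highest-frequency component: 64 Hz.
Nyquist rate = 2 × 64 Hz = 128 Hz.

128 Hz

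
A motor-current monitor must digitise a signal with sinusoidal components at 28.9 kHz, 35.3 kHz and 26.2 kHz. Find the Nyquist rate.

Highest-frequency component: 35.3 kHz.
Nyquist rate = 2 × 35.3 kHz = 70.6 kHz.

70.6 kHz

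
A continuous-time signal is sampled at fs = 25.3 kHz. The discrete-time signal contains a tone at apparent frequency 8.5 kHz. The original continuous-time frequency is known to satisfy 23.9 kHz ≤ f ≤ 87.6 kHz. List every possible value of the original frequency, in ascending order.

33.8 kHz, 42.1 kHz, 59.1 kHz, 67.4 kHz, 84.4 kHz

Frequencies that alias to 8.5 kHz are k·fs ± 8.5 kHz for integer k ≥ 0.
k=0: 8.5 kHz.
k=1: 16.8 kHz, 33.8 kHz.
k=2: 42.1 kHz, 59.1 kHz.
k=3: 67.4 kHz, 84.4 kHz.
k=4: 92.7 kHz, 109.7 kHz.
Within [23.9 kHz, 87.6 kHz]: 33.8 kHz, 42.1 kHz, 59.1 kHz, 67.4 kHz, 84.4 kHz.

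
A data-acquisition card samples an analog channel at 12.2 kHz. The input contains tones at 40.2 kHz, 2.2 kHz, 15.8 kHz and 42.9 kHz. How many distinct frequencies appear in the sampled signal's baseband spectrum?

3

fs/2 = 6.1 kHz.
40.2 kHz mod fs = 3.6 kHz.
3.6 kHz ≤ fs/2 = 6.1 kHz, appears at 3.6 kHz.
2.2 kHz ≤ fs/2 = 6.1 kHz, passes unchanged.
15.8 kHz mod fs = 3.6 kHz.
3.6 kHz ≤ fs/2 = 6.1 kHz, appears at 3.6 kHz.
42.9 kHz mod fs = 6.3 kHz.
6.3 kHz > fs/2 = 6.1 kHz, folds to fs − 6.3 kHz = 5.9 kHz.
Distinct values: {2.2 kHz, 3.6 kHz, 5.9 kHz} → 3.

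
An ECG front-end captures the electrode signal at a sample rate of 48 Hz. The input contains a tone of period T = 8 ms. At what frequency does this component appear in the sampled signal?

T = 8 ms → f = 1/T = 125 Hz.
125 Hz mod fs = 29 Hz.
29 Hz > fs/2 = 24 Hz, folds to fs − 29 Hz = 19 Hz.

19 Hz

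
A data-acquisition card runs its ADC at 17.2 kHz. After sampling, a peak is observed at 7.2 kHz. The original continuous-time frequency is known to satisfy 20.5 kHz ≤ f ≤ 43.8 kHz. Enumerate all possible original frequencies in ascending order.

Frequencies that alias to 7.2 kHz are k·fs ± 7.2 kHz for integer k ≥ 0.
k=0: 7.2 kHz.
k=1: 10 kHz, 24.4 kHz.
k=2: 27.2 kHz, 41.6 kHz.
k=3: 44.4 kHz, 58.8 kHz.
Within [20.5 kHz, 43.8 kHz]: 24.4 kHz, 27.2 kHz, 41.6 kHz.

24.4 kHz, 27.2 kHz, 41.6 kHz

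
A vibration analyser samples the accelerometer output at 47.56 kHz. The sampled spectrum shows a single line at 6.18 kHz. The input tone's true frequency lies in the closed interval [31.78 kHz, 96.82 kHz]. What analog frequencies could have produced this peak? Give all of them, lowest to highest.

41.38 kHz, 53.74 kHz, 88.94 kHz

Frequencies that alias to 6.18 kHz are k·fs ± 6.18 kHz for integer k ≥ 0.
k=0: 6.18 kHz.
k=1: 41.38 kHz, 53.74 kHz.
k=2: 88.94 kHz, 101.3 kHz.
k=3: 136.5 kHz, 148.86 kHz.
Within [31.78 kHz, 96.82 kHz]: 41.38 kHz, 53.74 kHz, 88.94 kHz.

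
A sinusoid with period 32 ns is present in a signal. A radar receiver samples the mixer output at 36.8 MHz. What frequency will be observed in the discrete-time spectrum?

5.55 MHz

T = 32 ns → f = 1/T = 31.25 MHz.
31.25 MHz > fs/2 = 18.4 MHz, folds to fs − 31.25 MHz = 5.55 MHz.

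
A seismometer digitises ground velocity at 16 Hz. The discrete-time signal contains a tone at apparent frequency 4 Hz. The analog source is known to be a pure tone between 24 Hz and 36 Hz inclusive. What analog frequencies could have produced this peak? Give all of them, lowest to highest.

Frequencies that alias to 4 Hz are k·fs ± 4 Hz for integer k ≥ 0.
k=0: 4 Hz.
k=1: 12 Hz, 20 Hz.
k=2: 28 Hz, 36 Hz.
k=3: 44 Hz, 52 Hz.
Within [24 Hz, 36 Hz]: 28 Hz, 36 Hz.

28 Hz, 36 Hz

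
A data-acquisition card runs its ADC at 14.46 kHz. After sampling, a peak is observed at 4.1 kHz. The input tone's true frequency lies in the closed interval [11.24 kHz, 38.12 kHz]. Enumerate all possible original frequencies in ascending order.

18.56 kHz, 24.82 kHz, 33.02 kHz

Frequencies that alias to 4.1 kHz are k·fs ± 4.1 kHz for integer k ≥ 0.
k=0: 4.1 kHz.
k=1: 10.36 kHz, 18.56 kHz.
k=2: 24.82 kHz, 33.02 kHz.
k=3: 39.28 kHz, 47.48 kHz.
Within [11.24 kHz, 38.12 kHz]: 18.56 kHz, 24.82 kHz, 33.02 kHz.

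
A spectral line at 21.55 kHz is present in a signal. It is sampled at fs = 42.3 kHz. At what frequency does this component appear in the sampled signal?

20.75 kHz

21.55 kHz > fs/2 = 21.15 kHz, folds to fs − 21.55 kHz = 20.75 kHz.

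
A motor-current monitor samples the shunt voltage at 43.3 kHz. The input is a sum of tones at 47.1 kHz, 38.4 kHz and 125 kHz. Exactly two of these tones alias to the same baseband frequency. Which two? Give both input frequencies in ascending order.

38.4 kHz, 125 kHz

fs/2 = 21.65 kHz.
47.1 kHz mod fs = 3.8 kHz.
3.8 kHz ≤ fs/2 = 21.65 kHz, appears at 3.8 kHz.
38.4 kHz > fs/2 = 21.65 kHz, folds to fs − 38.4 kHz = 4.9 kHz.
125 kHz mod fs = 38.4 kHz.
38.4 kHz > fs/2 = 21.65 kHz, folds to fs − 38.4 kHz = 4.9 kHz.
38.4 kHz and 125 kHz both map to 4.9 kHz.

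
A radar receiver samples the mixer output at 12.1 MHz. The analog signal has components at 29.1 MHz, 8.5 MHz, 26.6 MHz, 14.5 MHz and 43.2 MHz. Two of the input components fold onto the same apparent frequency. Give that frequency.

2.4 MHz

fs/2 = 6.05 MHz.
29.1 MHz mod fs = 4.9 MHz.
4.9 MHz ≤ fs/2 = 6.05 MHz, appears at 4.9 MHz.
8.5 MHz > fs/2 = 6.05 MHz, folds to fs − 8.5 MHz = 3.6 MHz.
26.6 MHz mod fs = 2.4 MHz.
2.4 MHz ≤ fs/2 = 6.05 MHz, appears at 2.4 MHz.
14.5 MHz mod fs = 2.4 MHz.
2.4 MHz ≤ fs/2 = 6.05 MHz, appears at 2.4 MHz.
43.2 MHz mod fs = 6.9 MHz.
6.9 MHz > fs/2 = 6.05 MHz, folds to fs − 6.9 MHz = 5.2 MHz.
14.5 MHz and 26.6 MHz both map to 2.4 MHz.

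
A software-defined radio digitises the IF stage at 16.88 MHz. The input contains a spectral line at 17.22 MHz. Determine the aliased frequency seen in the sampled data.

17.22 MHz mod fs = 0.34 MHz.
0.34 MHz ≤ fs/2 = 8.44 MHz, appears at 0.34 MHz.

0.34 MHz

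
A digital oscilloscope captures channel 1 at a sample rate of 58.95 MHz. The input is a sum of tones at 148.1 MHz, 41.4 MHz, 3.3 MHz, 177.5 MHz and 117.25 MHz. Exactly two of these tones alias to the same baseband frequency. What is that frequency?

0.65 MHz

fs/2 = 29.475 MHz.
148.1 MHz mod fs = 30.2 MHz.
30.2 MHz > fs/2 = 29.475 MHz, folds to fs − 30.2 MHz = 28.75 MHz.
41.4 MHz > fs/2 = 29.475 MHz, folds to fs − 41.4 MHz = 17.55 MHz.
3.3 MHz ≤ fs/2 = 29.475 MHz, passes unchanged.
177.5 MHz mod fs = 0.65 MHz.
0.65 MHz ≤ fs/2 = 29.475 MHz, appears at 0.65 MHz.
117.25 MHz mod fs = 58.3 MHz.
58.3 MHz > fs/2 = 29.475 MHz, folds to fs − 58.3 MHz = 0.65 MHz.
117.25 MHz and 177.5 MHz both map to 0.65 MHz.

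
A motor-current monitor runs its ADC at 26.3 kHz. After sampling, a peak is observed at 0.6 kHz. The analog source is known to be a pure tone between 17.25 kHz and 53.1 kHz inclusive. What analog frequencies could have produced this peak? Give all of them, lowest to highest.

25.7 kHz, 26.9 kHz, 52 kHz

Frequencies that alias to 0.6 kHz are k·fs ± 0.6 kHz for integer k ≥ 0.
k=0: 0.6 kHz.
k=1: 25.7 kHz, 26.9 kHz.
k=2: 52 kHz, 53.2 kHz.
k=3: 78.3 kHz, 79.5 kHz.
Within [17.25 kHz, 53.1 kHz]: 25.7 kHz, 26.9 kHz, 52 kHz.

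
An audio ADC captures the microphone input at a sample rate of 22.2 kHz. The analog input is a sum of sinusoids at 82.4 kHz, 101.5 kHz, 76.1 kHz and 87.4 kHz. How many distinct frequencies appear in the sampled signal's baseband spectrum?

fs/2 = 11.1 kHz.
82.4 kHz mod fs = 15.8 kHz.
15.8 kHz > fs/2 = 11.1 kHz, folds to fs − 15.8 kHz = 6.4 kHz.
101.5 kHz mod fs = 12.7 kHz.
12.7 kHz > fs/2 = 11.1 kHz, folds to fs − 12.7 kHz = 9.5 kHz.
76.1 kHz mod fs = 9.5 kHz.
9.5 kHz ≤ fs/2 = 11.1 kHz, appears at 9.5 kHz.
87.4 kHz mod fs = 20.8 kHz.
20.8 kHz > fs/2 = 11.1 kHz, folds to fs − 20.8 kHz = 1.4 kHz.
Distinct values: {1.4 kHz, 6.4 kHz, 9.5 kHz} → 3.

3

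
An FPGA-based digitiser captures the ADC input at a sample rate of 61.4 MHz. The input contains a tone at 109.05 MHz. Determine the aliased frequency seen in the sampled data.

109.05 MHz mod fs = 47.65 MHz.
47.65 MHz > fs/2 = 30.7 MHz, folds to fs − 47.65 MHz = 13.75 MHz.

13.75 MHz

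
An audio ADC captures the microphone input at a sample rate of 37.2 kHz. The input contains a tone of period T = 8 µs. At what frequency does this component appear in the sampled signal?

13.4 kHz

T = 8 µs → f = 1/T = 125 kHz.
125 kHz mod fs = 13.4 kHz.
13.4 kHz ≤ fs/2 = 18.6 kHz, appears at 13.4 kHz.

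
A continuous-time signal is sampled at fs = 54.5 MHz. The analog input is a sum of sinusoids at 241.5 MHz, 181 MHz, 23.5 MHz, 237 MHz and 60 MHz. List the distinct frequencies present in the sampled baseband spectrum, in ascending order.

5.5 MHz, 17.5 MHz, 19 MHz, 23.5 MHz

fs/2 = 27.25 MHz.
241.5 MHz mod fs = 23.5 MHz.
23.5 MHz ≤ fs/2 = 27.25 MHz, appears at 23.5 MHz.
181 MHz mod fs = 17.5 MHz.
17.5 MHz ≤ fs/2 = 27.25 MHz, appears at 17.5 MHz.
23.5 MHz ≤ fs/2 = 27.25 MHz, passes unchanged.
237 MHz mod fs = 19 MHz.
19 MHz ≤ fs/2 = 27.25 MHz, appears at 19 MHz.
60 MHz mod fs = 5.5 MHz.
5.5 MHz ≤ fs/2 = 27.25 MHz, appears at 5.5 MHz.
Distinct values: {5.5 MHz, 17.5 MHz, 19 MHz, 23.5 MHz}.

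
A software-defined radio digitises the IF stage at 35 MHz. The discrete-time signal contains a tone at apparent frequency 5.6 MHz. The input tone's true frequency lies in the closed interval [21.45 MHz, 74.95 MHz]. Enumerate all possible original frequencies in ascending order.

29.4 MHz, 40.6 MHz, 64.4 MHz

Frequencies that alias to 5.6 MHz are k·fs ± 5.6 MHz for integer k ≥ 0.
k=0: 5.6 MHz.
k=1: 29.4 MHz, 40.6 MHz.
k=2: 64.4 MHz, 75.6 MHz.
k=3: 99.4 MHz, 110.6 MHz.
Within [21.45 MHz, 74.95 MHz]: 29.4 MHz, 40.6 MHz, 64.4 MHz.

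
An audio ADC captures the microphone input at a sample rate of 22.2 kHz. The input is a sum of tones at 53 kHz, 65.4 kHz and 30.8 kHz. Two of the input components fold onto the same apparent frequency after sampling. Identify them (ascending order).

30.8 kHz, 53 kHz

fs/2 = 11.1 kHz.
53 kHz mod fs = 8.6 kHz.
8.6 kHz ≤ fs/2 = 11.1 kHz, appears at 8.6 kHz.
65.4 kHz mod fs = 21 kHz.
21 kHz > fs/2 = 11.1 kHz, folds to fs − 21 kHz = 1.2 kHz.
30.8 kHz mod fs = 8.6 kHz.
8.6 kHz ≤ fs/2 = 11.1 kHz, appears at 8.6 kHz.
30.8 kHz and 53 kHz both map to 8.6 kHz.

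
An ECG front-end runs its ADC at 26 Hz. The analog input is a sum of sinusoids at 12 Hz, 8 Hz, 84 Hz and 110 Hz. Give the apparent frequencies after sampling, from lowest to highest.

6 Hz, 8 Hz, 12 Hz

fs/2 = 13 Hz.
12 Hz ≤ fs/2 = 13 Hz, passes unchanged.
8 Hz ≤ fs/2 = 13 Hz, passes unchanged.
84 Hz mod fs = 6 Hz.
6 Hz ≤ fs/2 = 13 Hz, appears at 6 Hz.
110 Hz mod fs = 6 Hz.
6 Hz ≤ fs/2 = 13 Hz, appears at 6 Hz.
Distinct values: {6 Hz, 8 Hz, 12 Hz}.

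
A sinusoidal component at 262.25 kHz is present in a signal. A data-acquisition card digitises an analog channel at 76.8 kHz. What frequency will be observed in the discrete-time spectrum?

31.85 kHz

262.25 kHz mod fs = 31.85 kHz.
31.85 kHz ≤ fs/2 = 38.4 kHz, appears at 31.85 kHz.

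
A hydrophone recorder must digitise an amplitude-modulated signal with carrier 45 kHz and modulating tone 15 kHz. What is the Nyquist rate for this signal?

120 kHz

AM sidebands sit at fc ± fm = 30 kHz and 60 kHz.
Highest-frequency component: 60 kHz.
Nyquist rate = 2 × 60 kHz = 120 kHz.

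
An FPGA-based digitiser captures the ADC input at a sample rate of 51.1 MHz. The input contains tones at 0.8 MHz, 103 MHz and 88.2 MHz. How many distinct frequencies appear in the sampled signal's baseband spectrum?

fs/2 = 25.55 MHz.
0.8 MHz ≤ fs/2 = 25.55 MHz, passes unchanged.
103 MHz mod fs = 0.8 MHz.
0.8 MHz ≤ fs/2 = 25.55 MHz, appears at 0.8 MHz.
88.2 MHz mod fs = 37.1 MHz.
37.1 MHz > fs/2 = 25.55 MHz, folds to fs − 37.1 MHz = 14 MHz.
Distinct values: {0.8 MHz, 14 MHz} → 2.

2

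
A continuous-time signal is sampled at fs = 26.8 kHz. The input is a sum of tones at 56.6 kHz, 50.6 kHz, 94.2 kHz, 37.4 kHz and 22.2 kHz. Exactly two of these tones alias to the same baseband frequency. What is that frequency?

fs/2 = 13.4 kHz.
56.6 kHz mod fs = 3 kHz.
3 kHz ≤ fs/2 = 13.4 kHz, appears at 3 kHz.
50.6 kHz mod fs = 23.8 kHz.
23.8 kHz > fs/2 = 13.4 kHz, folds to fs − 23.8 kHz = 3 kHz.
94.2 kHz mod fs = 13.8 kHz.
13.8 kHz > fs/2 = 13.4 kHz, folds to fs − 13.8 kHz = 13 kHz.
37.4 kHz mod fs = 10.6 kHz.
10.6 kHz ≤ fs/2 = 13.4 kHz, appears at 10.6 kHz.
22.2 kHz > fs/2 = 13.4 kHz, folds to fs − 22.2 kHz = 4.6 kHz.
50.6 kHz and 56.6 kHz both map to 3 kHz.

3 kHz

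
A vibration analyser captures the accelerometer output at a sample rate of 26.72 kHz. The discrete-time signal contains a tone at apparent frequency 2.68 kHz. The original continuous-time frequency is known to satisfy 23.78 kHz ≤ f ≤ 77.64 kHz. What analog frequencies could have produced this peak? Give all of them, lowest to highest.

24.04 kHz, 29.4 kHz, 50.76 kHz, 56.12 kHz, 77.48 kHz

Frequencies that alias to 2.68 kHz are k·fs ± 2.68 kHz for integer k ≥ 0.
k=0: 2.68 kHz.
k=1: 24.04 kHz, 29.4 kHz.
k=2: 50.76 kHz, 56.12 kHz.
k=3: 77.48 kHz, 82.84 kHz.
k=4: 104.2 kHz, 109.56 kHz.
Within [23.78 kHz, 77.64 kHz]: 24.04 kHz, 29.4 kHz, 50.76 kHz, 56.12 kHz, 77.48 kHz.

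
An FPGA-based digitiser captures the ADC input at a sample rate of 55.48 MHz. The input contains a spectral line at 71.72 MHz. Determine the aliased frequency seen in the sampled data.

16.24 MHz

71.72 MHz mod fs = 16.24 MHz.
16.24 MHz ≤ fs/2 = 27.74 MHz, appears at 16.24 MHz.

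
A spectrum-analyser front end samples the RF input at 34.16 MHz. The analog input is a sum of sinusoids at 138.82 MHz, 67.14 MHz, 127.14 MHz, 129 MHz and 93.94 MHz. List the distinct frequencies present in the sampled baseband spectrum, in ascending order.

fs/2 = 17.08 MHz.
138.82 MHz mod fs = 2.18 MHz.
2.18 MHz ≤ fs/2 = 17.08 MHz, appears at 2.18 MHz.
67.14 MHz mod fs = 32.98 MHz.
32.98 MHz > fs/2 = 17.08 MHz, folds to fs − 32.98 MHz = 1.18 MHz.
127.14 MHz mod fs = 24.66 MHz.
24.66 MHz > fs/2 = 17.08 MHz, folds to fs − 24.66 MHz = 9.5 MHz.
129 MHz mod fs = 26.52 MHz.
26.52 MHz > fs/2 = 17.08 MHz, folds to fs − 26.52 MHz = 7.64 MHz.
93.94 MHz mod fs = 25.62 MHz.
25.62 MHz > fs/2 = 17.08 MHz, folds to fs − 25.62 MHz = 8.54 MHz.
Distinct values: {1.18 MHz, 2.18 MHz, 7.64 MHz, 8.54 MHz, 9.5 MHz}.

1.18 MHz, 2.18 MHz, 7.64 MHz, 8.54 MHz, 9.5 MHz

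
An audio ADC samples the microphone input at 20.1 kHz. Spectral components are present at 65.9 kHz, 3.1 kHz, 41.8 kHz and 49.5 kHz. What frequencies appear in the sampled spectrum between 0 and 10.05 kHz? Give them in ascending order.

fs/2 = 10.05 kHz.
65.9 kHz mod fs = 5.6 kHz.
5.6 kHz ≤ fs/2 = 10.05 kHz, appears at 5.6 kHz.
3.1 kHz ≤ fs/2 = 10.05 kHz, passes unchanged.
41.8 kHz mod fs = 1.6 kHz.
1.6 kHz ≤ fs/2 = 10.05 kHz, appears at 1.6 kHz.
49.5 kHz mod fs = 9.3 kHz.
9.3 kHz ≤ fs/2 = 10.05 kHz, appears at 9.3 kHz.
Distinct values: {1.6 kHz, 3.1 kHz, 5.6 kHz, 9.3 kHz}.

1.6 kHz, 3.1 kHz, 5.6 kHz, 9.3 kHz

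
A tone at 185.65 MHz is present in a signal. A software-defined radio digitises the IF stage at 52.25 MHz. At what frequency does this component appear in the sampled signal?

23.35 MHz

185.65 MHz mod fs = 28.9 MHz.
28.9 MHz > fs/2 = 26.125 MHz, folds to fs − 28.9 MHz = 23.35 MHz.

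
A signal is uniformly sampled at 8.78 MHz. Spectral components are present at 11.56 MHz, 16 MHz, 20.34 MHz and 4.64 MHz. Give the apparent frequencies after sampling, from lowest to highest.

1.56 MHz, 2.78 MHz, 4.14 MHz

fs/2 = 4.39 MHz.
11.56 MHz mod fs = 2.78 MHz.
2.78 MHz ≤ fs/2 = 4.39 MHz, appears at 2.78 MHz.
16 MHz mod fs = 7.22 MHz.
7.22 MHz > fs/2 = 4.39 MHz, folds to fs − 7.22 MHz = 1.56 MHz.
20.34 MHz mod fs = 2.78 MHz.
2.78 MHz ≤ fs/2 = 4.39 MHz, appears at 2.78 MHz.
4.64 MHz > fs/2 = 4.39 MHz, folds to fs − 4.64 MHz = 4.14 MHz.
Distinct values: {1.56 MHz, 2.78 MHz, 4.14 MHz}.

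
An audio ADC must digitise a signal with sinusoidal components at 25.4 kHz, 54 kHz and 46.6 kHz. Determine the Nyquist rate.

108 kHz

Highest-frequency component: 54 kHz.
Nyquist rate = 2 × 54 kHz = 108 kHz.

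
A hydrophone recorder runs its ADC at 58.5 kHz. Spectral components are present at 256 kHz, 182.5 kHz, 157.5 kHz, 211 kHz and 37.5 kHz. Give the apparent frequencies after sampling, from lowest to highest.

fs/2 = 29.25 kHz.
256 kHz mod fs = 22 kHz.
22 kHz ≤ fs/2 = 29.25 kHz, appears at 22 kHz.
182.5 kHz mod fs = 7 kHz.
7 kHz ≤ fs/2 = 29.25 kHz, appears at 7 kHz.
157.5 kHz mod fs = 40.5 kHz.
40.5 kHz > fs/2 = 29.25 kHz, folds to fs − 40.5 kHz = 18 kHz.
211 kHz mod fs = 35.5 kHz.
35.5 kHz > fs/2 = 29.25 kHz, folds to fs − 35.5 kHz = 23 kHz.
37.5 kHz > fs/2 = 29.25 kHz, folds to fs − 37.5 kHz = 21 kHz.
Distinct values: {7 kHz, 18 kHz, 21 kHz, 22 kHz, 23 kHz}.

7 kHz, 18 kHz, 21 kHz, 22 kHz, 23 kHz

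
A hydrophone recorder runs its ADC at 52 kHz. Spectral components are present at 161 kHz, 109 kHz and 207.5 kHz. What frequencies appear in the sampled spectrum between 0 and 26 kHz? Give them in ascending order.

fs/2 = 26 kHz.
161 kHz mod fs = 5 kHz.
5 kHz ≤ fs/2 = 26 kHz, appears at 5 kHz.
109 kHz mod fs = 5 kHz.
5 kHz ≤ fs/2 = 26 kHz, appears at 5 kHz.
207.5 kHz mod fs = 51.5 kHz.
51.5 kHz > fs/2 = 26 kHz, folds to fs − 51.5 kHz = 0.5 kHz.
Distinct values: {0.5 kHz, 5 kHz}.

0.5 kHz, 5 kHz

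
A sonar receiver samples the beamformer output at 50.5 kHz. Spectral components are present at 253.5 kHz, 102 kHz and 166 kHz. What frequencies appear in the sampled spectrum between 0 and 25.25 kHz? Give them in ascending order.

fs/2 = 25.25 kHz.
253.5 kHz mod fs = 1 kHz.
1 kHz ≤ fs/2 = 25.25 kHz, appears at 1 kHz.
102 kHz mod fs = 1 kHz.
1 kHz ≤ fs/2 = 25.25 kHz, appears at 1 kHz.
166 kHz mod fs = 14.5 kHz.
14.5 kHz ≤ fs/2 = 25.25 kHz, appears at 14.5 kHz.
Distinct values: {1 kHz, 14.5 kHz}.

1 kHz, 14.5 kHz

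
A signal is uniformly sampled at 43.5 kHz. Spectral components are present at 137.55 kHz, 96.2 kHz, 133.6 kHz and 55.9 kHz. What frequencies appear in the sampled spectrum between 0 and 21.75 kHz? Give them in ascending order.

fs/2 = 21.75 kHz.
137.55 kHz mod fs = 7.05 kHz.
7.05 kHz ≤ fs/2 = 21.75 kHz, appears at 7.05 kHz.
96.2 kHz mod fs = 9.2 kHz.
9.2 kHz ≤ fs/2 = 21.75 kHz, appears at 9.2 kHz.
133.6 kHz mod fs = 3.1 kHz.
3.1 kHz ≤ fs/2 = 21.75 kHz, appears at 3.1 kHz.
55.9 kHz mod fs = 12.4 kHz.
12.4 kHz ≤ fs/2 = 21.75 kHz, appears at 12.4 kHz.
Distinct values: {3.1 kHz, 7.05 kHz, 9.2 kHz, 12.4 kHz}.

3.1 kHz, 7.05 kHz, 9.2 kHz, 12.4 kHz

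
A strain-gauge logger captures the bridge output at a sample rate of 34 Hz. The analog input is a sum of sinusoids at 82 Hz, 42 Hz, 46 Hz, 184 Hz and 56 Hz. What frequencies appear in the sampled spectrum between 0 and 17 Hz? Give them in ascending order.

fs/2 = 17 Hz.
82 Hz mod fs = 14 Hz.
14 Hz ≤ fs/2 = 17 Hz, appears at 14 Hz.
42 Hz mod fs = 8 Hz.
8 Hz ≤ fs/2 = 17 Hz, appears at 8 Hz.
46 Hz mod fs = 12 Hz.
12 Hz ≤ fs/2 = 17 Hz, appears at 12 Hz.
184 Hz mod fs = 14 Hz.
14 Hz ≤ fs/2 = 17 Hz, appears at 14 Hz.
56 Hz mod fs = 22 Hz.
22 Hz > fs/2 = 17 Hz, folds to fs − 22 Hz = 12 Hz.
Distinct values: {8 Hz, 12 Hz, 14 Hz}.

8 Hz, 12 Hz, 14 Hz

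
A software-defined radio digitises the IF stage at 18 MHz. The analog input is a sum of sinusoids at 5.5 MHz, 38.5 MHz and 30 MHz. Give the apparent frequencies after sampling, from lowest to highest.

2.5 MHz, 5.5 MHz, 6 MHz

fs/2 = 9 MHz.
5.5 MHz ≤ fs/2 = 9 MHz, passes unchanged.
38.5 MHz mod fs = 2.5 MHz.
2.5 MHz ≤ fs/2 = 9 MHz, appears at 2.5 MHz.
30 MHz mod fs = 12 MHz.
12 MHz > fs/2 = 9 MHz, folds to fs − 12 MHz = 6 MHz.
Distinct values: {2.5 MHz, 5.5 MHz, 6 MHz}.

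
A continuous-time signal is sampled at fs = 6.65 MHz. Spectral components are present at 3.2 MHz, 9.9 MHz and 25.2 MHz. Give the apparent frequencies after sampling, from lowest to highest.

fs/2 = 3.325 MHz.
3.2 MHz ≤ fs/2 = 3.325 MHz, passes unchanged.
9.9 MHz mod fs = 3.25 MHz.
3.25 MHz ≤ fs/2 = 3.325 MHz, appears at 3.25 MHz.
25.2 MHz mod fs = 5.25 MHz.
5.25 MHz > fs/2 = 3.325 MHz, folds to fs − 5.25 MHz = 1.4 MHz.
Distinct values: {1.4 MHz, 3.2 MHz, 3.25 MHz}.

1.4 MHz, 3.2 MHz, 3.25 MHz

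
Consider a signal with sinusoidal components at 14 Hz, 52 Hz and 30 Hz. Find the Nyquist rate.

104 Hz

Highest-frequency component: 52 Hz.
Nyquist rate = 2 × 52 Hz = 104 Hz.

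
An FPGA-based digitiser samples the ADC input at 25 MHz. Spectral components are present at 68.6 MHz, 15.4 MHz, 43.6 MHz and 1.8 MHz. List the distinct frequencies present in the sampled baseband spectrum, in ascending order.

fs/2 = 12.5 MHz.
68.6 MHz mod fs = 18.6 MHz.
18.6 MHz > fs/2 = 12.5 MHz, folds to fs − 18.6 MHz = 6.4 MHz.
15.4 MHz > fs/2 = 12.5 MHz, folds to fs − 15.4 MHz = 9.6 MHz.
43.6 MHz mod fs = 18.6 MHz.
18.6 MHz > fs/2 = 12.5 MHz, folds to fs − 18.6 MHz = 6.4 MHz.
1.8 MHz ≤ fs/2 = 12.5 MHz, passes unchanged.
Distinct values: {1.8 MHz, 6.4 MHz, 9.6 MHz}.

1.8 MHz, 6.4 MHz, 9.6 MHz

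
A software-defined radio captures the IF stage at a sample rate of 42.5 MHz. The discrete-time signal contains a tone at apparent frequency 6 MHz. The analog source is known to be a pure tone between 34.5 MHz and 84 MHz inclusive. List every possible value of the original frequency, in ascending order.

36.5 MHz, 48.5 MHz, 79 MHz

Frequencies that alias to 6 MHz are k·fs ± 6 MHz for integer k ≥ 0.
k=0: 6 MHz.
k=1: 36.5 MHz, 48.5 MHz.
k=2: 79 MHz, 91 MHz.
k=3: 121.5 MHz, 133.5 MHz.
Within [34.5 MHz, 84 MHz]: 36.5 MHz, 48.5 MHz, 79 MHz.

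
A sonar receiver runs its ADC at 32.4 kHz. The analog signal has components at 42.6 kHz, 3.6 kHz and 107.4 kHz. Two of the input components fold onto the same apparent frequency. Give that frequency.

10.2 kHz

fs/2 = 16.2 kHz.
42.6 kHz mod fs = 10.2 kHz.
10.2 kHz ≤ fs/2 = 16.2 kHz, appears at 10.2 kHz.
3.6 kHz ≤ fs/2 = 16.2 kHz, passes unchanged.
107.4 kHz mod fs = 10.2 kHz.
10.2 kHz ≤ fs/2 = 16.2 kHz, appears at 10.2 kHz.
42.6 kHz and 107.4 kHz both map to 10.2 kHz.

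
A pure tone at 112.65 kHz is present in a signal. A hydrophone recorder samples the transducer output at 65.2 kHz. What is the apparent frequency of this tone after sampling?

112.65 kHz mod fs = 47.45 kHz.
47.45 kHz > fs/2 = 32.6 kHz, folds to fs − 47.45 kHz = 17.75 kHz.

17.75 kHz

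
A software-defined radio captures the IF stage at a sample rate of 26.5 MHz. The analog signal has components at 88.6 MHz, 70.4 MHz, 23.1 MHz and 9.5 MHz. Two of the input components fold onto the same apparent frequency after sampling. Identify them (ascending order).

70.4 MHz, 88.6 MHz

fs/2 = 13.25 MHz.
88.6 MHz mod fs = 9.1 MHz.
9.1 MHz ≤ fs/2 = 13.25 MHz, appears at 9.1 MHz.
70.4 MHz mod fs = 17.4 MHz.
17.4 MHz > fs/2 = 13.25 MHz, folds to fs − 17.4 MHz = 9.1 MHz.
23.1 MHz > fs/2 = 13.25 MHz, folds to fs − 23.1 MHz = 3.4 MHz.
9.5 MHz ≤ fs/2 = 13.25 MHz, passes unchanged.
70.4 MHz and 88.6 MHz both map to 9.1 MHz.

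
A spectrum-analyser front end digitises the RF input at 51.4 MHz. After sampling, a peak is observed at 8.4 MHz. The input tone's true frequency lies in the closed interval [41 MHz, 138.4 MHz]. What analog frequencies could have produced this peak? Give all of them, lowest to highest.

43 MHz, 59.8 MHz, 94.4 MHz, 111.2 MHz

Frequencies that alias to 8.4 MHz are k·fs ± 8.4 MHz for integer k ≥ 0.
k=0: 8.4 MHz.
k=1: 43 MHz, 59.8 MHz.
k=2: 94.4 MHz, 111.2 MHz.
k=3: 145.8 MHz, 162.6 MHz.
Within [41 MHz, 138.4 MHz]: 43 MHz, 59.8 MHz, 94.4 MHz, 111.2 MHz.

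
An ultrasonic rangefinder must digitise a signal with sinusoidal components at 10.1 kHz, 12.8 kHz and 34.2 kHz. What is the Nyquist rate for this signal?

68.4 kHz

Highest-frequency component: 34.2 kHz.
Nyquist rate = 2 × 34.2 kHz = 68.4 kHz.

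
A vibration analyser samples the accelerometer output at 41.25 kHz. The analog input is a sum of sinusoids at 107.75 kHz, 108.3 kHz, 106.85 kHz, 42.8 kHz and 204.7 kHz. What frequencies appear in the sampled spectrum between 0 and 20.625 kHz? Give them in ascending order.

1.55 kHz, 15.45 kHz, 16 kHz, 16.9 kHz

fs/2 = 20.625 kHz.
107.75 kHz mod fs = 25.25 kHz.
25.25 kHz > fs/2 = 20.625 kHz, folds to fs − 25.25 kHz = 16 kHz.
108.3 kHz mod fs = 25.8 kHz.
25.8 kHz > fs/2 = 20.625 kHz, folds to fs − 25.8 kHz = 15.45 kHz.
106.85 kHz mod fs = 24.35 kHz.
24.35 kHz > fs/2 = 20.625 kHz, folds to fs − 24.35 kHz = 16.9 kHz.
42.8 kHz mod fs = 1.55 kHz.
1.55 kHz ≤ fs/2 = 20.625 kHz, appears at 1.55 kHz.
204.7 kHz mod fs = 39.7 kHz.
39.7 kHz > fs/2 = 20.625 kHz, folds to fs − 39.7 kHz = 1.55 kHz.
Distinct values: {1.55 kHz, 15.45 kHz, 16 kHz, 16.9 kHz}.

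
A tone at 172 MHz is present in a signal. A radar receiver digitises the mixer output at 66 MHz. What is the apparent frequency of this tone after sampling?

172 MHz mod fs = 40 MHz.
40 MHz > fs/2 = 33 MHz, folds to fs − 40 MHz = 26 MHz.

26 MHz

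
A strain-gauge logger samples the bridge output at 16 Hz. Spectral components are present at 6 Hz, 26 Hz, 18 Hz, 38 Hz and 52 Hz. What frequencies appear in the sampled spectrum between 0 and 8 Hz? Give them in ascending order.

fs/2 = 8 Hz.
6 Hz ≤ fs/2 = 8 Hz, passes unchanged.
26 Hz mod fs = 10 Hz.
10 Hz > fs/2 = 8 Hz, folds to fs − 10 Hz = 6 Hz.
18 Hz mod fs = 2 Hz.
2 Hz ≤ fs/2 = 8 Hz, appears at 2 Hz.
38 Hz mod fs = 6 Hz.
6 Hz ≤ fs/2 = 8 Hz, appears at 6 Hz.
52 Hz mod fs = 4 Hz.
4 Hz ≤ fs/2 = 8 Hz, appears at 4 Hz.
Distinct values: {2 Hz, 4 Hz, 6 Hz}.

2 Hz, 4 Hz, 6 Hz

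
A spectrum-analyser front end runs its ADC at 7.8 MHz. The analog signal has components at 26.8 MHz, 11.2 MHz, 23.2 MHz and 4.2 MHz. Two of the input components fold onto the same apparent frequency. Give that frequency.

fs/2 = 3.9 MHz.
26.8 MHz mod fs = 3.4 MHz.
3.4 MHz ≤ fs/2 = 3.9 MHz, appears at 3.4 MHz.
11.2 MHz mod fs = 3.4 MHz.
3.4 MHz ≤ fs/2 = 3.9 MHz, appears at 3.4 MHz.
23.2 MHz mod fs = 7.6 MHz.
7.6 MHz > fs/2 = 3.9 MHz, folds to fs − 7.6 MHz = 0.2 MHz.
4.2 MHz > fs/2 = 3.9 MHz, folds to fs − 4.2 MHz = 3.6 MHz.
11.2 MHz and 26.8 MHz both map to 3.4 MHz.

3.4 MHz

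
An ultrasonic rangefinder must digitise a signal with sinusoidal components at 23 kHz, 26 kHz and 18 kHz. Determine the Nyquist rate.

Highest-frequency component: 26 kHz.
Nyquist rate = 2 × 26 kHz = 52 kHz.

52 kHz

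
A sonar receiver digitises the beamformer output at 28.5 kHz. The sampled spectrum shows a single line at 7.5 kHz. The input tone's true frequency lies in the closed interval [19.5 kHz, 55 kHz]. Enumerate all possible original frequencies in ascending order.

Frequencies that alias to 7.5 kHz are k·fs ± 7.5 kHz for integer k ≥ 0.
k=0: 7.5 kHz.
k=1: 21 kHz, 36 kHz.
k=2: 49.5 kHz, 64.5 kHz.
k=3: 78 kHz, 93 kHz.
Within [19.5 kHz, 55 kHz]: 21 kHz, 36 kHz, 49.5 kHz.

21 kHz, 36 kHz, 49.5 kHz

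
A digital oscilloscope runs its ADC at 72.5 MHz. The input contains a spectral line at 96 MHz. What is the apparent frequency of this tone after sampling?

23.5 MHz

96 MHz mod fs = 23.5 MHz.
23.5 MHz ≤ fs/2 = 36.25 MHz, appears at 23.5 MHz.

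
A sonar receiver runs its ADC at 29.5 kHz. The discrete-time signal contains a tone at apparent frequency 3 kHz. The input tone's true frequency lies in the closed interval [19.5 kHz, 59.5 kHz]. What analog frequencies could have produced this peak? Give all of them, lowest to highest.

26.5 kHz, 32.5 kHz, 56 kHz

Frequencies that alias to 3 kHz are k·fs ± 3 kHz for integer k ≥ 0.
k=0: 3 kHz.
k=1: 26.5 kHz, 32.5 kHz.
k=2: 56 kHz, 62 kHz.
k=3: 85.5 kHz, 91.5 kHz.
Within [19.5 kHz, 59.5 kHz]: 26.5 kHz, 32.5 kHz, 56 kHz.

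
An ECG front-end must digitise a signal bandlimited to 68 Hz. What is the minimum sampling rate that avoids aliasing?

136 Hz

Nyquist rate = 2 × 68 Hz = 136 Hz.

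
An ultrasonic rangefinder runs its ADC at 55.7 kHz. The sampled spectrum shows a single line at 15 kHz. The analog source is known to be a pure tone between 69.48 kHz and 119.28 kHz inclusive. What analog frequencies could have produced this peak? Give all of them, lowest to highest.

70.7 kHz, 96.4 kHz

Frequencies that alias to 15 kHz are k·fs ± 15 kHz for integer k ≥ 0.
k=0: 15 kHz.
k=1: 40.7 kHz, 70.7 kHz.
k=2: 96.4 kHz, 126.4 kHz.
k=3: 152.1 kHz, 182.1 kHz.
Within [69.48 kHz, 119.28 kHz]: 70.7 kHz, 96.4 kHz.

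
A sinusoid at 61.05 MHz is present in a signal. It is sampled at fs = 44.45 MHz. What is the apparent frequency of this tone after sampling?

61.05 MHz mod fs = 16.6 MHz.
16.6 MHz ≤ fs/2 = 22.225 MHz, appears at 16.6 MHz.

16.6 MHz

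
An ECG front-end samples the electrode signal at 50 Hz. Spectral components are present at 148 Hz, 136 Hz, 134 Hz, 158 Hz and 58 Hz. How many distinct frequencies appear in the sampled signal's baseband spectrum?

fs/2 = 25 Hz.
148 Hz mod fs = 48 Hz.
48 Hz > fs/2 = 25 Hz, folds to fs − 48 Hz = 2 Hz.
136 Hz mod fs = 36 Hz.
36 Hz > fs/2 = 25 Hz, folds to fs − 36 Hz = 14 Hz.
134 Hz mod fs = 34 Hz.
34 Hz > fs/2 = 25 Hz, folds to fs − 34 Hz = 16 Hz.
158 Hz mod fs = 8 Hz.
8 Hz ≤ fs/2 = 25 Hz, appears at 8 Hz.
58 Hz mod fs = 8 Hz.
8 Hz ≤ fs/2 = 25 Hz, appears at 8 Hz.
Distinct values: {2 Hz, 8 Hz, 14 Hz, 16 Hz} → 4.

4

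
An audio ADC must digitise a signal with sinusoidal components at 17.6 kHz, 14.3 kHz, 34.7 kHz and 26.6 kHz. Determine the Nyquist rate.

Highest-frequency component: 34.7 kHz.
Nyquist rate = 2 × 34.7 kHz = 69.4 kHz.

69.4 kHz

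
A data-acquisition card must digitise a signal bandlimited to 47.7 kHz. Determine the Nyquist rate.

95.4 kHz

Nyquist rate = 2 × 47.7 kHz = 95.4 kHz.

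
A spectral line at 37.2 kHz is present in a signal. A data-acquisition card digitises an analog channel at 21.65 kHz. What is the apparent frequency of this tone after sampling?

37.2 kHz mod fs = 15.55 kHz.
15.55 kHz > fs/2 = 10.825 kHz, folds to fs − 15.55 kHz = 6.1 kHz.

6.1 kHz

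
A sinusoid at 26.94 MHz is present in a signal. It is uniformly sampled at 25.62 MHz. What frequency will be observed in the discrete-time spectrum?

26.94 MHz mod fs = 1.32 MHz.
1.32 MHz ≤ fs/2 = 12.81 MHz, appears at 1.32 MHz.

1.32 MHz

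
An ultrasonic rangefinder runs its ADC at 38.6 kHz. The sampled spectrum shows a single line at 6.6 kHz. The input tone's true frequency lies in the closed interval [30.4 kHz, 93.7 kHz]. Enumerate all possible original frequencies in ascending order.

Frequencies that alias to 6.6 kHz are k·fs ± 6.6 kHz for integer k ≥ 0.
k=0: 6.6 kHz.
k=1: 32 kHz, 45.2 kHz.
k=2: 70.6 kHz, 83.8 kHz.
k=3: 109.2 kHz, 122.4 kHz.
Within [30.4 kHz, 93.7 kHz]: 32 kHz, 45.2 kHz, 70.6 kHz, 83.8 kHz.

32 kHz, 45.2 kHz, 70.6 kHz, 83.8 kHz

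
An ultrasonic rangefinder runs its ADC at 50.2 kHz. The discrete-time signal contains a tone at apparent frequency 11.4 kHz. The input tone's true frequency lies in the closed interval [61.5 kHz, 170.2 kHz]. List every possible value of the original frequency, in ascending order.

61.6 kHz, 89 kHz, 111.8 kHz, 139.2 kHz, 162 kHz

Frequencies that alias to 11.4 kHz are k·fs ± 11.4 kHz for integer k ≥ 0.
k=0: 11.4 kHz.
k=1: 38.8 kHz, 61.6 kHz.
k=2: 89 kHz, 111.8 kHz.
k=3: 139.2 kHz, 162 kHz.
k=4: 189.4 kHz, 212.2 kHz.
Within [61.5 kHz, 170.2 kHz]: 61.6 kHz, 89 kHz, 111.8 kHz, 139.2 kHz, 162 kHz.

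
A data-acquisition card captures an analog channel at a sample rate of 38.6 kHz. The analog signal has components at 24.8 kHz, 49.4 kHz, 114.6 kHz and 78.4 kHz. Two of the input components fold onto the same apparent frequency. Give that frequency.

fs/2 = 19.3 kHz.
24.8 kHz > fs/2 = 19.3 kHz, folds to fs − 24.8 kHz = 13.8 kHz.
49.4 kHz mod fs = 10.8 kHz.
10.8 kHz ≤ fs/2 = 19.3 kHz, appears at 10.8 kHz.
114.6 kHz mod fs = 37.4 kHz.
37.4 kHz > fs/2 = 19.3 kHz, folds to fs − 37.4 kHz = 1.2 kHz.
78.4 kHz mod fs = 1.2 kHz.
1.2 kHz ≤ fs/2 = 19.3 kHz, appears at 1.2 kHz.
78.4 kHz and 114.6 kHz both map to 1.2 kHz.

1.2 kHz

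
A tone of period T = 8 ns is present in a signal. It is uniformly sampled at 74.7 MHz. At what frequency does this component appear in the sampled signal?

24.4 MHz

T = 8 ns → f = 1/T = 125 MHz.
125 MHz mod fs = 50.3 MHz.
50.3 MHz > fs/2 = 37.35 MHz, folds to fs − 50.3 MHz = 24.4 MHz.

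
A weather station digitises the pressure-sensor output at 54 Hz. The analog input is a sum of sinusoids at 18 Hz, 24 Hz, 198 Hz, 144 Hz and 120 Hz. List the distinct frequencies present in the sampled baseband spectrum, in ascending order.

fs/2 = 27 Hz.
18 Hz ≤ fs/2 = 27 Hz, passes unchanged.
24 Hz ≤ fs/2 = 27 Hz, passes unchanged.
198 Hz mod fs = 36 Hz.
36 Hz > fs/2 = 27 Hz, folds to fs − 36 Hz = 18 Hz.
144 Hz mod fs = 36 Hz.
36 Hz > fs/2 = 27 Hz, folds to fs − 36 Hz = 18 Hz.
120 Hz mod fs = 12 Hz.
12 Hz ≤ fs/2 = 27 Hz, appears at 12 Hz.
Distinct values: {12 Hz, 18 Hz, 24 Hz}.

12 Hz, 18 Hz, 24 Hz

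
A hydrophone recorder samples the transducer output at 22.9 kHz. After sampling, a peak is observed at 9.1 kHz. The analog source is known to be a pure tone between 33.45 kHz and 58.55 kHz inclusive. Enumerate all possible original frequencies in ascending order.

36.7 kHz, 54.9 kHz

Frequencies that alias to 9.1 kHz are k·fs ± 9.1 kHz for integer k ≥ 0.
k=0: 9.1 kHz.
k=1: 13.8 kHz, 32 kHz.
k=2: 36.7 kHz, 54.9 kHz.
k=3: 59.6 kHz, 77.8 kHz.
Within [33.45 kHz, 58.55 kHz]: 36.7 kHz, 54.9 kHz.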